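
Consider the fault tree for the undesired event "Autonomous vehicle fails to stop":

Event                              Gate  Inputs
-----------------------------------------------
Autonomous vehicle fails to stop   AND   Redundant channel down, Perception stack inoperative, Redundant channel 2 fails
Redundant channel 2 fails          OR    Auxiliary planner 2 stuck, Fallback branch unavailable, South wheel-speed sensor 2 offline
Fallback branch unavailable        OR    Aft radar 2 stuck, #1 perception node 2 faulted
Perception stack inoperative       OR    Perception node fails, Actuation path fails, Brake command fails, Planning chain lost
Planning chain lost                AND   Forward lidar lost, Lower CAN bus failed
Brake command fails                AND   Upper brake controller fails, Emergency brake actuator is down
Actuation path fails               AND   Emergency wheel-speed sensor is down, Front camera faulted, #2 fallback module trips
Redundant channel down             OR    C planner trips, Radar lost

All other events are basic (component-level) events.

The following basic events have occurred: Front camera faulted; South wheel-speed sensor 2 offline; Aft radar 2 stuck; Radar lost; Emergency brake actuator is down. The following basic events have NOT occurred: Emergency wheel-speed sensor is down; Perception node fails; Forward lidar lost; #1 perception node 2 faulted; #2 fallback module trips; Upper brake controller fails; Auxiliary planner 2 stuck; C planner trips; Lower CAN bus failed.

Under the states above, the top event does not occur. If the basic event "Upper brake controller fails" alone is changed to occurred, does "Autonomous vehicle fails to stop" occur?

Yes

Counterfactual: set "Upper brake controller fails" to occurred.
Redundant channel down [OR]: C planner trips=not, Radar lost=occurs → at least one input occurs → occurs.
Actuation path fails [AND]: Emergency wheel-speed sensor is down=not, Front camera faulted=occurs, #2 fallback module trips=not → not all inputs occur → does not occur.
Brake command fails [AND]: Upper brake controller fails=occurs, Emergency brake actuator is down=occurs → all inputs occur → occurs.
Planning chain lost [AND]: Forward lidar lost=not, Lower CAN bus failed=not → not all inputs occur → does not occur.
Perception stack inoperative [OR]: Perception node fails=not, Actuation path fails=not, Brake command fails=occurs, Planning chain lost=not → at least one input occurs → occurs.
Fallback branch unavailable [OR]: Aft radar 2 stuck=occurs, #1 perception node 2 faulted=not → at least one input occurs → occurs.
Redundant channel 2 fails [OR]: Auxiliary planner 2 stuck=not, Fallback branch unavailable=occurs, South wheel-speed sensor 2 offline=occurs → at least one input occurs → occurs.
Autonomous vehicle fails to stop [AND]: Redundant channel down=occurs, Perception stack inoperative=occurs, Redundant channel 2 fails=occurs → all inputs occur → occurs.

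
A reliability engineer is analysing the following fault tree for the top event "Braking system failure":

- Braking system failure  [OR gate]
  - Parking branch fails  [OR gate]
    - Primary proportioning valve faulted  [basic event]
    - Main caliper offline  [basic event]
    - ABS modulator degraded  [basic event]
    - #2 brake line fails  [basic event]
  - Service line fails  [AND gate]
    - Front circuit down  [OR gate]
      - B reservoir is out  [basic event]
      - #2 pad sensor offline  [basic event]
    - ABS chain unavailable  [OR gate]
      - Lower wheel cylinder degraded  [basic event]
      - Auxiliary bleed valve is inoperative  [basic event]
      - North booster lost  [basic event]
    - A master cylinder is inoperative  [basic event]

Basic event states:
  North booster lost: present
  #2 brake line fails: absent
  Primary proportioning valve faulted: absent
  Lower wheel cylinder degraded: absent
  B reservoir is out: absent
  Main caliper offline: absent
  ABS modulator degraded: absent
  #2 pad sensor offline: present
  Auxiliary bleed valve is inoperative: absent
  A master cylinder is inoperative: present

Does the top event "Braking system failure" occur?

Yes

Parking branch fails [OR]: Primary proportioning valve faulted=not, Main caliper offline=not, ABS modulator degraded=not, #2 brake line fails=not → no input occurs → does not occur.
Front circuit down [OR]: B reservoir is out=not, #2 pad sensor offline=occurs → at least one input occurs → occurs.
ABS chain unavailable [OR]: Lower wheel cylinder degraded=not, Auxiliary bleed valve is inoperative=not, North booster lost=occurs → at least one input occurs → occurs.
Service line fails [AND]: Front circuit down=occurs, ABS chain unavailable=occurs, A master cylinder is inoperative=occurs → all inputs occur → occurs.
Braking system failure [OR]: Parking branch fails=not, Service line fails=occurs → at least one input occurs → occurs.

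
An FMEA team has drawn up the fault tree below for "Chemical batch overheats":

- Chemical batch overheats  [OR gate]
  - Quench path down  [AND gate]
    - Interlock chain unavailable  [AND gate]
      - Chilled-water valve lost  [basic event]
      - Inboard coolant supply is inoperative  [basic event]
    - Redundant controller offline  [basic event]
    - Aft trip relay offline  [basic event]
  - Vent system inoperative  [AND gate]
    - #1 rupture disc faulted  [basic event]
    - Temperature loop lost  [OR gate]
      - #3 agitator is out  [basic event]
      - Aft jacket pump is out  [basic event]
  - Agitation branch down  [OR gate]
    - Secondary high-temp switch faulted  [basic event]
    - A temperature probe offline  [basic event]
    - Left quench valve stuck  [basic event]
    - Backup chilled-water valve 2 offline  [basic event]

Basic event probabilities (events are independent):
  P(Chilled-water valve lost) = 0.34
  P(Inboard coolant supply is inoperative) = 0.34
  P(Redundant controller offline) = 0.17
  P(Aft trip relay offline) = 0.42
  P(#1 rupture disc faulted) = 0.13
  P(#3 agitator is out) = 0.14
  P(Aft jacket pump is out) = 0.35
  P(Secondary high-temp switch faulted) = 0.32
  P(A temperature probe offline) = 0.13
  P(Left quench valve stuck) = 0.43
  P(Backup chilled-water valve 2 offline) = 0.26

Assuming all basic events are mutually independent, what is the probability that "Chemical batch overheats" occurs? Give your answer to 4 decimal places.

0.7667

P(Interlock chain unavailable) [AND] = 0.34 × 0.34 = 0.115600
P(Quench path down) [AND] = 0.115600 × 0.17 × 0.42 = 0.008254
P(Temperature loop lost) [OR] = 1 − (1−0.14) × (1−0.35) = 0.441000
P(Vent system inoperative) [AND] = 0.13 × 0.441000 = 0.057330
P(Agitation branch down) [OR] = 1 − (1−0.32) × (1−0.13) × (1−0.43) × (1−0.26) = 0.750463
P(Chemical batch overheats) [OR] = 1 − (1−0.008254) × (1−0.057330) × (1−0.750463) = 0.766711
Rounded to 4 decimal places: P(Chemical batch overheats) ≈ 0.7667.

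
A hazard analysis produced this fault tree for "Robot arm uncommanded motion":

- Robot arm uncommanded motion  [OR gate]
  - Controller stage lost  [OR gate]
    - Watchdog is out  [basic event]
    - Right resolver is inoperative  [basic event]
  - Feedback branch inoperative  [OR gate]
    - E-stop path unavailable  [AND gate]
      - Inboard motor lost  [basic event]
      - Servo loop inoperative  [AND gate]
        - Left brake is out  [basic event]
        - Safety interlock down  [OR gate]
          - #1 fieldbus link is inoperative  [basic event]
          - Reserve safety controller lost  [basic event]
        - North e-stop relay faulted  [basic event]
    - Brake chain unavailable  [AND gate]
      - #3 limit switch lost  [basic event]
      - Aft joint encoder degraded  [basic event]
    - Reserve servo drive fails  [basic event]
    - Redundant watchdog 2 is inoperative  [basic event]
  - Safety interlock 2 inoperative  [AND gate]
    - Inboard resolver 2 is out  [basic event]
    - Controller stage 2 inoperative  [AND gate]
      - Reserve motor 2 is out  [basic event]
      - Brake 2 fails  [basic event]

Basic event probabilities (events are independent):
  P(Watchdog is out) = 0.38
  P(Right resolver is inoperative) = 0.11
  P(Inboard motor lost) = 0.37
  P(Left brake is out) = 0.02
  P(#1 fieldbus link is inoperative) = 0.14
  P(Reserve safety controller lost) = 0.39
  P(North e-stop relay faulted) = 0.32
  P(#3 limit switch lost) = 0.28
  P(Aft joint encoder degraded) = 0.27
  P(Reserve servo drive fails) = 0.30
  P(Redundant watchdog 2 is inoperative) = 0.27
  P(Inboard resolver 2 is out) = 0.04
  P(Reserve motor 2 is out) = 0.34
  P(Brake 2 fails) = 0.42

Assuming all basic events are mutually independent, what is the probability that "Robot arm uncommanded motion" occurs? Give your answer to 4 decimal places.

P(Controller stage lost) [OR] = 1 − (1−0.38) × (1−0.11) = 0.448200
P(Safety interlock down) [OR] = 1 − (1−0.14) × (1−0.39) = 0.475400
P(Servo loop inoperative) [AND] = 0.02 × 0.475400 × 0.32 = 0.003043
P(E-stop path unavailable) [AND] = 0.37 × 0.003043 = 0.001126
P(Brake chain unavailable) [AND] = 0.28 × 0.27 = 0.075600
P(Feedback branch inoperative) [OR] = 1 − (1−0.001126) × (1−0.075600) × (1−0.30) × (1−0.27) = 0.528163
P(Controller stage 2 inoperative) [AND] = 0.34 × 0.42 = 0.142800
P(Safety interlock 2 inoperative) [AND] = 0.04 × 0.142800 = 0.005712
P(Robot arm uncommanded motion) [OR] = 1 − (1−0.448200) × (1−0.528163) × (1−0.005712) = 0.741128
Rounded to 4 decimal places: P(Robot arm uncommanded motion) ≈ 0.7411.

0.7411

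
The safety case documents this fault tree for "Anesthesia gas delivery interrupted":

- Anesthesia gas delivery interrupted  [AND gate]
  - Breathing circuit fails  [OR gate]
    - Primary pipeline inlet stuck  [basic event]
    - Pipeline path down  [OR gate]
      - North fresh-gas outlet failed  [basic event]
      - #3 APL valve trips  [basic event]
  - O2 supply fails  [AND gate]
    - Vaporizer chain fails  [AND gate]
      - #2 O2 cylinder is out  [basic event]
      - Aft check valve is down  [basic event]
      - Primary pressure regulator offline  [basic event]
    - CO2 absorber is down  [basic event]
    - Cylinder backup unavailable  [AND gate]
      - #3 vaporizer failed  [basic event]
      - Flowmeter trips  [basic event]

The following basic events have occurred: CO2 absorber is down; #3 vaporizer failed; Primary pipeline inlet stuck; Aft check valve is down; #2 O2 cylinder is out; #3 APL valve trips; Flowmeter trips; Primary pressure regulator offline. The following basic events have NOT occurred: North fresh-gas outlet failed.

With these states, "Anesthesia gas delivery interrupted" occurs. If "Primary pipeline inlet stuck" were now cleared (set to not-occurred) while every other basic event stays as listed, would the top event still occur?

Yes

Counterfactual: set "Primary pipeline inlet stuck" to not occurred.
Pipeline path down [OR]: North fresh-gas outlet failed=not, #3 APL valve trips=occurs → at least one input occurs → occurs.
Breathing circuit fails [OR]: Primary pipeline inlet stuck=not, Pipeline path down=occurs → at least one input occurs → occurs.
Vaporizer chain fails [AND]: #2 O2 cylinder is out=occurs, Aft check valve is down=occurs, Primary pressure regulator offline=occurs → all inputs occur → occurs.
Cylinder backup unavailable [AND]: #3 vaporizer failed=occurs, Flowmeter trips=occurs → all inputs occur → occurs.
O2 supply fails [AND]: Vaporizer chain fails=occurs, CO2 absorber is down=occurs, Cylinder backup unavailable=occurs → all inputs occur → occurs.
Anesthesia gas delivery interrupted [AND]: Breathing circuit fails=occurs, O2 supply fails=occurs → all inputs occur → occurs.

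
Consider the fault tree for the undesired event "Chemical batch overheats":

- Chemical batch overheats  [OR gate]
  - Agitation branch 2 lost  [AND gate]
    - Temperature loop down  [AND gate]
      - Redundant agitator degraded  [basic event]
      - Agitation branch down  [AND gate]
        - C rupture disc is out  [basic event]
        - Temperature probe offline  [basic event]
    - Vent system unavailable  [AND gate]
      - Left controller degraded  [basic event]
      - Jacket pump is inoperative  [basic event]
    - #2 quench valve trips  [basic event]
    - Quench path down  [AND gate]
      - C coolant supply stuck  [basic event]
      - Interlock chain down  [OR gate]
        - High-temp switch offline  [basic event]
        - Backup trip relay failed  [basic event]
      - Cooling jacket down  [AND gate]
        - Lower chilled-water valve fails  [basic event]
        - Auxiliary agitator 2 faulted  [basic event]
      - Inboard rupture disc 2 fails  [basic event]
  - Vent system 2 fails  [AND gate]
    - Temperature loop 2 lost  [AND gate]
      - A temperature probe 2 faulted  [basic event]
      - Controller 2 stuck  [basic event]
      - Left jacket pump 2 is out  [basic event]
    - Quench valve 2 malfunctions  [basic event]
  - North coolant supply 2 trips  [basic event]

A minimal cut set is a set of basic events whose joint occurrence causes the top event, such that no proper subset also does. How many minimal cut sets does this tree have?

Agitation branch down [AND]: one cut set from each child combined → 1 × 1 = 1 cut set(s).
Temperature loop down [AND]: one cut set from each child combined → 1 × 1 = 1 cut set(s).
Vent system unavailable [AND]: one cut set from each child combined → 1 × 1 = 1 cut set(s).
Interlock chain down [OR]: union of children's cut sets → 2 cut set(s).
Cooling jacket down [AND]: one cut set from each child combined → 1 × 1 = 1 cut set(s).
Quench path down [AND]: one cut set from each child combined → 1 × 2 × 1 × 1 = 2 cut set(s).
Agitation branch 2 lost [AND]: one cut set from each child combined → 1 × 1 × 1 × 2 = 2 cut set(s).
Temperature loop 2 lost [AND]: one cut set from each child combined → 1 × 1 × 1 = 1 cut set(s).
Vent system 2 fails [AND]: one cut set from each child combined → 1 × 1 = 1 cut set(s).
Chemical batch overheats [OR]: union of children's cut sets → 4 cut set(s).
Minimal cut sets: {#2 quench valve trips, Auxiliary agitator 2 faulted, C coolant supply stuck, C rupture disc is out, High-temp switch offline, Inboard rupture disc 2 fails, Jacket pump is inoperative, Left controller degraded, Lower chilled-water valve fails, Redundant agitator degraded, Temperature probe offline}; {#2 quench valve trips, Auxiliary agitator 2 faulted, Backup trip relay failed, C coolant supply stuck, C rupture disc is out, Inboard rupture disc 2 fails, Jacket pump is inoperative, Left controller degraded, Lower chilled-water valve fails, Redundant agitator degraded, Temperature probe offline}; {A temperature probe 2 faulted, Controller 2 stuck, Left jacket pump 2 is out, Quench valve 2 malfunctions}; {North coolant supply 2 trips}.

4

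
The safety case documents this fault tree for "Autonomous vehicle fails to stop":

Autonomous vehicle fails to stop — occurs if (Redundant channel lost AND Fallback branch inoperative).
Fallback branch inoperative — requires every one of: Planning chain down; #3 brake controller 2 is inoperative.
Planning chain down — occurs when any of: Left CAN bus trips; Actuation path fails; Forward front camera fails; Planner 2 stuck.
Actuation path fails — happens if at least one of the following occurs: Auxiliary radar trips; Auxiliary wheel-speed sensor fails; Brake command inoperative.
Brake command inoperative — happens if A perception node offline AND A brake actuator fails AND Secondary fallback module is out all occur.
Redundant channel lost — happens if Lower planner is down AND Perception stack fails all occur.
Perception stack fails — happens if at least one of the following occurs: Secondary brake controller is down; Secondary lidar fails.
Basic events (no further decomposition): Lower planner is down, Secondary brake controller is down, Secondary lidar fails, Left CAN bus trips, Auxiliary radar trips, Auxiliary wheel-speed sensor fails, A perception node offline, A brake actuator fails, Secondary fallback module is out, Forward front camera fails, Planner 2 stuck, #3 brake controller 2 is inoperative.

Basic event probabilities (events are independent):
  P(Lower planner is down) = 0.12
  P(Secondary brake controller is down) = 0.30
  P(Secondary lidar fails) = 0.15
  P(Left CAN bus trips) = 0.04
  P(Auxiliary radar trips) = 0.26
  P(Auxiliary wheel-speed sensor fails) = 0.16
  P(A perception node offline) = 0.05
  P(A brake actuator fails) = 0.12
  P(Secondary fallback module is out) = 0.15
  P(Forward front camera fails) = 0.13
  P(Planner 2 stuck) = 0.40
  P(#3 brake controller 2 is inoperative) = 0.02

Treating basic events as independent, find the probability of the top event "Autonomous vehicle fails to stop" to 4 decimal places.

P(Perception stack fails) [OR] = 1 − (1−0.30) × (1−0.15) = 0.405000
P(Redundant channel lost) [AND] = 0.12 × 0.405000 = 0.048600
P(Brake command inoperative) [AND] = 0.05 × 0.12 × 0.15 = 0.000900
P(Actuation path fails) [OR] = 1 − (1−0.26) × (1−0.16) × (1−0.000900) = 0.378959
P(Planning chain down) [OR] = 1 − (1−0.04) × (1−0.378959) × (1−0.13) × (1−0.40) = 0.688784
P(Fallback branch inoperative) [AND] = 0.688784 × 0.02 = 0.013776
P(Autonomous vehicle fails to stop) [AND] = 0.048600 × 0.013776 = 0.000670
Rounded to 4 decimal places: P(Autonomous vehicle fails to stop) ≈ 0.0007.

0.0007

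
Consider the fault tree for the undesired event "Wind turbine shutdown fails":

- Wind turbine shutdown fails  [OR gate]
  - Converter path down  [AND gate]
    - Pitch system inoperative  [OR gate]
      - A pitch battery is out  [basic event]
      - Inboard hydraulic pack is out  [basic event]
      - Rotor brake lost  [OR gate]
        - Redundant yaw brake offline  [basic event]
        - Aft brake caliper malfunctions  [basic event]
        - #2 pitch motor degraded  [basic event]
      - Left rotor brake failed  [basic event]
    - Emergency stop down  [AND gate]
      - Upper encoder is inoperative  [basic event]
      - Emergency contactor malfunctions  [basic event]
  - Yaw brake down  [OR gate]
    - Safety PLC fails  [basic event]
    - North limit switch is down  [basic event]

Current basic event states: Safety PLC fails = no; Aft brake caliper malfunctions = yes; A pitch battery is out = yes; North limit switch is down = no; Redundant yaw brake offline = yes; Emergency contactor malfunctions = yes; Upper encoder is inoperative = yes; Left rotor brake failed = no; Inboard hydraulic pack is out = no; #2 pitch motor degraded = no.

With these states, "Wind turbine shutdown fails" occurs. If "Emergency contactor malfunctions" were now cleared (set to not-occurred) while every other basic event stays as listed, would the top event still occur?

No

Counterfactual: set "Emergency contactor malfunctions" to not occurred.
Rotor brake lost [OR]: Redundant yaw brake offline=occurs, Aft brake caliper malfunctions=occurs, #2 pitch motor degraded=not → at least one input occurs → occurs.
Pitch system inoperative [OR]: A pitch battery is out=occurs, Inboard hydraulic pack is out=not, Rotor brake lost=occurs, Left rotor brake failed=not → at least one input occurs → occurs.
Emergency stop down [AND]: Upper encoder is inoperative=occurs, Emergency contactor malfunctions=not → not all inputs occur → does not occur.
Converter path down [AND]: Pitch system inoperative=occurs, Emergency stop down=not → not all inputs occur → does not occur.
Yaw brake down [OR]: Safety PLC fails=not, North limit switch is down=not → no input occurs → does not occur.
Wind turbine shutdown fails [OR]: Converter path down=not, Yaw brake down=not → no input occurs → does not occur.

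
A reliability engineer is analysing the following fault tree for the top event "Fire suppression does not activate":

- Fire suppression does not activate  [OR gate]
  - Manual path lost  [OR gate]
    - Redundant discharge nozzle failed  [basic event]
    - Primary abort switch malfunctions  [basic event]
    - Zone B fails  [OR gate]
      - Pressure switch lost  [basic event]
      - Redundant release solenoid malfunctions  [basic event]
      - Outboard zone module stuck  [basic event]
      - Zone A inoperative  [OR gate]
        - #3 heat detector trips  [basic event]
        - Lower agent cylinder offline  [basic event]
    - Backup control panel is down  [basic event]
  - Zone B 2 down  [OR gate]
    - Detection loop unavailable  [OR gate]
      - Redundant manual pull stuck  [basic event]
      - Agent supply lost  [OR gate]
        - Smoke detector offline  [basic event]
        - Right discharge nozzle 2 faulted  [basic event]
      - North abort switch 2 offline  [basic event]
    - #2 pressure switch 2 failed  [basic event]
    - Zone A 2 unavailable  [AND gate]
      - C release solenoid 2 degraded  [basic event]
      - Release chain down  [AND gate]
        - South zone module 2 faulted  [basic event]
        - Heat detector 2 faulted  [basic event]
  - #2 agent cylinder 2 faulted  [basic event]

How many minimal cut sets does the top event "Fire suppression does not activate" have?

15

Zone A inoperative [OR]: union of children's cut sets → 2 cut set(s).
Zone B fails [OR]: union of children's cut sets → 5 cut set(s).
Manual path lost [OR]: union of children's cut sets → 8 cut set(s).
Agent supply lost [OR]: union of children's cut sets → 2 cut set(s).
Detection loop unavailable [OR]: union of children's cut sets → 4 cut set(s).
Release chain down [AND]: one cut set from each child combined → 1 × 1 = 1 cut set(s).
Zone A 2 unavailable [AND]: one cut set from each child combined → 1 × 1 = 1 cut set(s).
Zone B 2 down [OR]: union of children's cut sets → 6 cut set(s).
Fire suppression does not activate [OR]: union of children's cut sets → 15 cut set(s).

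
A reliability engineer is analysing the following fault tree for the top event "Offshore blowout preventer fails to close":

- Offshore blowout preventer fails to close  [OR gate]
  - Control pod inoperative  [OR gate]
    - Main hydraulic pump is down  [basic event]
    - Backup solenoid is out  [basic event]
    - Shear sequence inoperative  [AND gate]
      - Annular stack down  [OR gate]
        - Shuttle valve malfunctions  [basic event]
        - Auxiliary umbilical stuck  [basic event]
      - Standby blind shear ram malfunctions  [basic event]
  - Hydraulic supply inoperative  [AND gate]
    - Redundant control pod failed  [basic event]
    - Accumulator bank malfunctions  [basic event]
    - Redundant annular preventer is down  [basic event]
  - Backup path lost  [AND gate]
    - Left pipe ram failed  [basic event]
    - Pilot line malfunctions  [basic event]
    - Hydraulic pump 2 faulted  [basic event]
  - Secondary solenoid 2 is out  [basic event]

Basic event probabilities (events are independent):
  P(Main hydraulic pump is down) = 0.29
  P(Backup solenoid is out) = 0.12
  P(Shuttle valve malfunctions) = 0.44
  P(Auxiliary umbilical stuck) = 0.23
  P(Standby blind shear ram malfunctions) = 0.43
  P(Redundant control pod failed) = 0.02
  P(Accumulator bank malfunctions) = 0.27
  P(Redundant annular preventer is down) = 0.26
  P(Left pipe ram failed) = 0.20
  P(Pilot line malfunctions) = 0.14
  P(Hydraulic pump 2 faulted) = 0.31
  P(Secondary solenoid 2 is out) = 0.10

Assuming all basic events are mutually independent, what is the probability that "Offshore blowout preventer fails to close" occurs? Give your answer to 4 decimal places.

0.5795

P(Annular stack down) [OR] = 1 − (1−0.44) × (1−0.23) = 0.568800
P(Shear sequence inoperative) [AND] = 0.568800 × 0.43 = 0.244584
P(Control pod inoperative) [OR] = 1 − (1−0.29) × (1−0.12) × (1−0.244584) = 0.528016
P(Hydraulic supply inoperative) [AND] = 0.02 × 0.27 × 0.26 = 0.001404
P(Backup path lost) [AND] = 0.20 × 0.14 × 0.31 = 0.008680
P(Offshore blowout preventer fails to close) [OR] = 1 − (1−0.528016) × (1−0.001404) × (1−0.008680) × (1−0.10) = 0.579493
Rounded to 4 decimal places: P(Offshore blowout preventer fails to close) ≈ 0.5795.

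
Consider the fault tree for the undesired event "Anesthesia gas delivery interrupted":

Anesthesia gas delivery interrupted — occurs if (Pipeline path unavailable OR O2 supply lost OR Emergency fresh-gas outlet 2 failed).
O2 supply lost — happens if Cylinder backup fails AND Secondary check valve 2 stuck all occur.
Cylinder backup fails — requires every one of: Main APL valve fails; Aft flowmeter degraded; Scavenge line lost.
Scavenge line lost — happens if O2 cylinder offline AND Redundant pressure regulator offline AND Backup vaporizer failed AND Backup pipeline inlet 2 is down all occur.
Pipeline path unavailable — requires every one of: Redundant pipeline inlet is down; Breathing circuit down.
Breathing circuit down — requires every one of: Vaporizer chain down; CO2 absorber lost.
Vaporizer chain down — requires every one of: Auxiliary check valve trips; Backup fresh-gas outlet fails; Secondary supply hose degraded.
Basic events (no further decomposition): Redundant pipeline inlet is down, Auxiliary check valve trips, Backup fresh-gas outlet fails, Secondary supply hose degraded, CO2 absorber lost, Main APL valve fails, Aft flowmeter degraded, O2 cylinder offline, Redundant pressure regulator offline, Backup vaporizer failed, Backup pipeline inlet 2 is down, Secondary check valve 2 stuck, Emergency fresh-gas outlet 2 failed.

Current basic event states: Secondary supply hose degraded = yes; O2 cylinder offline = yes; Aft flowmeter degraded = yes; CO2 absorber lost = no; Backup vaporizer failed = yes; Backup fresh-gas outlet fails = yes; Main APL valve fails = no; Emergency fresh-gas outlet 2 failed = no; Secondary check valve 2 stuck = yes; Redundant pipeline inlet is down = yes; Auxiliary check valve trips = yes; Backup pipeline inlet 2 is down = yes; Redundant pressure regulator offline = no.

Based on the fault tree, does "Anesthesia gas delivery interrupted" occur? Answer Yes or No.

No

Vaporizer chain down [AND]: Auxiliary check valve trips=occurs, Backup fresh-gas outlet fails=occurs, Secondary supply hose degraded=occurs → all inputs occur → occurs.
Breathing circuit down [AND]: Vaporizer chain down=occurs, CO2 absorber lost=not → not all inputs occur → does not occur.
Pipeline path unavailable [AND]: Redundant pipeline inlet is down=occurs, Breathing circuit down=not → not all inputs occur → does not occur.
Scavenge line lost [AND]: O2 cylinder offline=occurs, Redundant pressure regulator offline=not, Backup vaporizer failed=occurs, Backup pipeline inlet 2 is down=occurs → not all inputs occur → does not occur.
Cylinder backup fails [AND]: Main APL valve fails=not, Aft flowmeter degraded=occurs, Scavenge line lost=not → not all inputs occur → does not occur.
O2 supply lost [AND]: Cylinder backup fails=not, Secondary check valve 2 stuck=occurs → not all inputs occur → does not occur.
Anesthesia gas delivery interrupted [OR]: Pipeline path unavailable=not, O2 supply lost=not, Emergency fresh-gas outlet 2 failed=not → no input occurs → does not occur.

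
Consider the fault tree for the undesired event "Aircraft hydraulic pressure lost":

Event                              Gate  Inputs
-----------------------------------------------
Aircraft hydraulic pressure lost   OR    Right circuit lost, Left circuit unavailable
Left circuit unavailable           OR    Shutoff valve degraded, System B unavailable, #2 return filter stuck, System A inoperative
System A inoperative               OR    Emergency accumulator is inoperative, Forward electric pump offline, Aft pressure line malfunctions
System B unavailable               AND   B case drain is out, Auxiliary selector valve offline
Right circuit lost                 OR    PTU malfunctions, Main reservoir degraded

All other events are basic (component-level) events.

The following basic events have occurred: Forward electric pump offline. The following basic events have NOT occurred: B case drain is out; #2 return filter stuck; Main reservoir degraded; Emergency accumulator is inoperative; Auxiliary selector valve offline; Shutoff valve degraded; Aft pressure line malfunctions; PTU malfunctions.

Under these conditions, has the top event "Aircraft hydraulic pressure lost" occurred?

Yes

Right circuit lost [OR]: PTU malfunctions=not, Main reservoir degraded=not → no input occurs → does not occur.
System B unavailable [AND]: B case drain is out=not, Auxiliary selector valve offline=not → not all inputs occur → does not occur.
System A inoperative [OR]: Emergency accumulator is inoperative=not, Forward electric pump offline=occurs, Aft pressure line malfunctions=not → at least one input occurs → occurs.
Left circuit unavailable [OR]: Shutoff valve degraded=not, System B unavailable=not, #2 return filter stuck=not, System A inoperative=occurs → at least one input occurs → occurs.
Aircraft hydraulic pressure lost [OR]: Right circuit lost=not, Left circuit unavailable=occurs → at least one input occurs → occurs.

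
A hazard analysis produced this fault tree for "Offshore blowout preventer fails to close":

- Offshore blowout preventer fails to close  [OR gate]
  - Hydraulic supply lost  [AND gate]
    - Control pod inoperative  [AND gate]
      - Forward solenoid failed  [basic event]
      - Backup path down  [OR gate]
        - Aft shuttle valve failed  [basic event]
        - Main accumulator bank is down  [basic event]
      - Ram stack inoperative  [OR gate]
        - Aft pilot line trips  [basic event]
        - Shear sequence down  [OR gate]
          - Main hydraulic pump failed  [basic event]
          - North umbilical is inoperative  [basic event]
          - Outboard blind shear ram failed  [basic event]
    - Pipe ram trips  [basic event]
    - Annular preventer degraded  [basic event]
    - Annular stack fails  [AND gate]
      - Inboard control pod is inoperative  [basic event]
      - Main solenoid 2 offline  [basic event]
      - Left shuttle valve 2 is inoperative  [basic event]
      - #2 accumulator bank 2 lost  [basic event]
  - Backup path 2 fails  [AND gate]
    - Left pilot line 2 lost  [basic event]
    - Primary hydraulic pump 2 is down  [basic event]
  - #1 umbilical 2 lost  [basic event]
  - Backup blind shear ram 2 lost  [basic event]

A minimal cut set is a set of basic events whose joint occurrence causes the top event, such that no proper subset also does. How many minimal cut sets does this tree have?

Backup path down [OR]: union of children's cut sets → 2 cut set(s).
Shear sequence down [OR]: union of children's cut sets → 3 cut set(s).
Ram stack inoperative [OR]: union of children's cut sets → 4 cut set(s).
Control pod inoperative [AND]: one cut set from each child combined → 1 × 2 × 4 = 8 cut set(s).
Annular stack fails [AND]: one cut set from each child combined → 1 × 1 × 1 × 1 = 1 cut set(s).
Hydraulic supply lost [AND]: one cut set from each child combined → 8 × 1 × 1 × 1 = 8 cut set(s).
Backup path 2 fails [AND]: one cut set from each child combined → 1 × 1 = 1 cut set(s).
Offshore blowout preventer fails to close [OR]: union of children's cut sets → 11 cut set(s).

11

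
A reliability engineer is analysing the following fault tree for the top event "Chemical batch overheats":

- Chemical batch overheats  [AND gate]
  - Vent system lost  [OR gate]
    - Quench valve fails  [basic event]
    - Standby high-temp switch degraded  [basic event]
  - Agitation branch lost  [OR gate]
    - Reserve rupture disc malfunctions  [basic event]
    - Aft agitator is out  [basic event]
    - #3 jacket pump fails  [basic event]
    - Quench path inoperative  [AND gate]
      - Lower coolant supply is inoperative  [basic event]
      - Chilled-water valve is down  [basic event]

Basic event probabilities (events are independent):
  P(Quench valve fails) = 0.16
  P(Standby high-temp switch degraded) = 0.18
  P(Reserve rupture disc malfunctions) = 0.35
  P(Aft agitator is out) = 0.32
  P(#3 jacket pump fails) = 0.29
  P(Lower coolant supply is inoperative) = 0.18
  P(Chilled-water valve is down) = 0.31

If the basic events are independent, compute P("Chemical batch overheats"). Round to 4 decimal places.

P(Vent system lost) [OR] = 1 − (1−0.16) × (1−0.18) = 0.311200
P(Quench path inoperative) [AND] = 0.18 × 0.31 = 0.055800
P(Agitation branch lost) [OR] = 1 − (1−0.35) × (1−0.32) × (1−0.29) × (1−0.055800) = 0.703691
P(Chemical batch overheats) [AND] = 0.311200 × 0.703691 = 0.218989
Rounded to 4 decimal places: P(Chemical batch overheats) ≈ 0.2190.

0.2190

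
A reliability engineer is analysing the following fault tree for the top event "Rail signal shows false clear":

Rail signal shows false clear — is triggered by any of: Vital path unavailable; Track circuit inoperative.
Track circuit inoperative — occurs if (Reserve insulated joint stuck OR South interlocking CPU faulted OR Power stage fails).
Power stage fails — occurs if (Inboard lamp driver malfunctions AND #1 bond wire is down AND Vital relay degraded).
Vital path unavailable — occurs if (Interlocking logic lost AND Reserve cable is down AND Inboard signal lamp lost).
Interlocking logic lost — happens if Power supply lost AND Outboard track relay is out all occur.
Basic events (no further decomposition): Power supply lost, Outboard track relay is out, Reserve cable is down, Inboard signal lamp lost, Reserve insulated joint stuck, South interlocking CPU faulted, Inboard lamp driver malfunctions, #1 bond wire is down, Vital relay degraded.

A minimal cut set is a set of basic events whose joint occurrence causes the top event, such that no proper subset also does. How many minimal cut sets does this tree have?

Interlocking logic lost [AND]: one cut set from each child combined → 1 × 1 = 1 cut set(s).
Vital path unavailable [AND]: one cut set from each child combined → 1 × 1 × 1 = 1 cut set(s).
Power stage fails [AND]: one cut set from each child combined → 1 × 1 × 1 = 1 cut set(s).
Track circuit inoperative [OR]: union of children's cut sets → 3 cut set(s).
Rail signal shows false clear [OR]: union of children's cut sets → 4 cut set(s).
Minimal cut sets: {Inboard signal lamp lost, Outboard track relay is out, Power supply lost, Reserve cable is down}; {Reserve insulated joint stuck}; {South interlocking CPU faulted}; {#1 bond wire is down, Inboard lamp driver malfunctions, Vital relay degraded}.

4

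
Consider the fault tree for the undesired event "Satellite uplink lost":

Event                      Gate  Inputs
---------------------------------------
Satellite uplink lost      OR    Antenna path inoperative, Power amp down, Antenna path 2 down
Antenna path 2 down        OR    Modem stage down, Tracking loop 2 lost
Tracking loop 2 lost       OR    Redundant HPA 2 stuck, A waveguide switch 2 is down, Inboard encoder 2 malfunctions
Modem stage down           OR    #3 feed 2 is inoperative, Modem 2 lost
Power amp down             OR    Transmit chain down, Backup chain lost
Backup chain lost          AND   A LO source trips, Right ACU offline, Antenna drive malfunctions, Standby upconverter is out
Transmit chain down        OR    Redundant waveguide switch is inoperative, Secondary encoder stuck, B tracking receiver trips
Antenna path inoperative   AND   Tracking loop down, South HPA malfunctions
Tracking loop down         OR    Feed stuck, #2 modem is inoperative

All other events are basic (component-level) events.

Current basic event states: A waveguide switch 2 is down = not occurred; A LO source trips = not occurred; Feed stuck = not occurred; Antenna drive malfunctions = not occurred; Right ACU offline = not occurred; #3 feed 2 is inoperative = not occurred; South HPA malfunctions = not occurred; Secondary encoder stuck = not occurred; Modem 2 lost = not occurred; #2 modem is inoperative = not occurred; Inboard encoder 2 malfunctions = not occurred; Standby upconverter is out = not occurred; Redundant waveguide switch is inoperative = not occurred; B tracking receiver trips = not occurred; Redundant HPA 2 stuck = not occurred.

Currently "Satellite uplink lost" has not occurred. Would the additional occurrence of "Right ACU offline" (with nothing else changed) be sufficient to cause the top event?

Counterfactual: set "Right ACU offline" to occurred.
Tracking loop down [OR]: Feed stuck=not, #2 modem is inoperative=not → no input occurs → does not occur.
Antenna path inoperative [AND]: Tracking loop down=not, South HPA malfunctions=not → not all inputs occur → does not occur.
Transmit chain down [OR]: Redundant waveguide switch is inoperative=not, Secondary encoder stuck=not, B tracking receiver trips=not → no input occurs → does not occur.
Backup chain lost [AND]: A LO source trips=not, Right ACU offline=occurs, Antenna drive malfunctions=not, Standby upconverter is out=not → not all inputs occur → does not occur.
Power amp down [OR]: Transmit chain down=not, Backup chain lost=not → no input occurs → does not occur.
Modem stage down [OR]: #3 feed 2 is inoperative=not, Modem 2 lost=not → no input occurs → does not occur.
Tracking loop 2 lost [OR]: Redundant HPA 2 stuck=not, A waveguide switch 2 is down=not, Inboard encoder 2 malfunctions=not → no input occurs → does not occur.
Antenna path 2 down [OR]: Modem stage down=not, Tracking loop 2 lost=not → no input occurs → does not occur.
Satellite uplink lost [OR]: Antenna path inoperative=not, Power amp down=not, Antenna path 2 down=not → no input occurs → does not occur.

No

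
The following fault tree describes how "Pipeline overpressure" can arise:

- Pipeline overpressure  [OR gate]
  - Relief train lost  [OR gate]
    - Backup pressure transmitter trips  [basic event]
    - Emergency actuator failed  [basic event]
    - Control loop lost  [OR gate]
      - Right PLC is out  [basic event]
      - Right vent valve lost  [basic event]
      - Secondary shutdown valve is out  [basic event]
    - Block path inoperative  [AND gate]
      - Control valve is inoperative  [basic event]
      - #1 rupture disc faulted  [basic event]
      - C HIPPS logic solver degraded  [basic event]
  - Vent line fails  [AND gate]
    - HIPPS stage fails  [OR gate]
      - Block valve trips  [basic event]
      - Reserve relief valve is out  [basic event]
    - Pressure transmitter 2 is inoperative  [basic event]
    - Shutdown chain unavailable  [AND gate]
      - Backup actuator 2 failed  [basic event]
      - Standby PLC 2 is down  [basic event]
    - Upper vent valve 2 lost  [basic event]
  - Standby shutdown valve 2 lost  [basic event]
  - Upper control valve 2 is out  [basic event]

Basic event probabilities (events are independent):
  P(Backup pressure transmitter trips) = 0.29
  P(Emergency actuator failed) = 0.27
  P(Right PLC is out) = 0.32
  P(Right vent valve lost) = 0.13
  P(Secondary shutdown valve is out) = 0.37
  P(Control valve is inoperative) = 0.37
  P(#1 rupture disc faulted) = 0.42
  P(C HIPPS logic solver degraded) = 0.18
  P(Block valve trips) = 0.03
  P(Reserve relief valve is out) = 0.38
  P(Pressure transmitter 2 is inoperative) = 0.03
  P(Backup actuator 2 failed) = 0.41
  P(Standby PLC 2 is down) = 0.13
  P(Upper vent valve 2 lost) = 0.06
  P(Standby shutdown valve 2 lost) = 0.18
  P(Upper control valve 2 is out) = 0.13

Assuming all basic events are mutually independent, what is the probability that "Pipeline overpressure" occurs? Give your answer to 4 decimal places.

0.8660

P(Control loop lost) [OR] = 1 − (1−0.32) × (1−0.13) × (1−0.37) = 0.627292
P(Block path inoperative) [AND] = 0.37 × 0.42 × 0.18 = 0.027972
P(Relief train lost) [OR] = 1 − (1−0.29) × (1−0.27) × (1−0.627292) × (1−0.027972) = 0.812229
P(HIPPS stage fails) [OR] = 1 − (1−0.03) × (1−0.38) = 0.398600
P(Shutdown chain unavailable) [AND] = 0.41 × 0.13 = 0.053300
P(Vent line fails) [AND] = 0.398600 × 0.03 × 0.053300 × 0.06 = 0.000038
P(Pipeline overpressure) [OR] = 1 − (1−0.812229) × (1−0.000038) × (1−0.18) × (1−0.13) = 0.866049
Rounded to 4 decimal places: P(Pipeline overpressure) ≈ 0.8660.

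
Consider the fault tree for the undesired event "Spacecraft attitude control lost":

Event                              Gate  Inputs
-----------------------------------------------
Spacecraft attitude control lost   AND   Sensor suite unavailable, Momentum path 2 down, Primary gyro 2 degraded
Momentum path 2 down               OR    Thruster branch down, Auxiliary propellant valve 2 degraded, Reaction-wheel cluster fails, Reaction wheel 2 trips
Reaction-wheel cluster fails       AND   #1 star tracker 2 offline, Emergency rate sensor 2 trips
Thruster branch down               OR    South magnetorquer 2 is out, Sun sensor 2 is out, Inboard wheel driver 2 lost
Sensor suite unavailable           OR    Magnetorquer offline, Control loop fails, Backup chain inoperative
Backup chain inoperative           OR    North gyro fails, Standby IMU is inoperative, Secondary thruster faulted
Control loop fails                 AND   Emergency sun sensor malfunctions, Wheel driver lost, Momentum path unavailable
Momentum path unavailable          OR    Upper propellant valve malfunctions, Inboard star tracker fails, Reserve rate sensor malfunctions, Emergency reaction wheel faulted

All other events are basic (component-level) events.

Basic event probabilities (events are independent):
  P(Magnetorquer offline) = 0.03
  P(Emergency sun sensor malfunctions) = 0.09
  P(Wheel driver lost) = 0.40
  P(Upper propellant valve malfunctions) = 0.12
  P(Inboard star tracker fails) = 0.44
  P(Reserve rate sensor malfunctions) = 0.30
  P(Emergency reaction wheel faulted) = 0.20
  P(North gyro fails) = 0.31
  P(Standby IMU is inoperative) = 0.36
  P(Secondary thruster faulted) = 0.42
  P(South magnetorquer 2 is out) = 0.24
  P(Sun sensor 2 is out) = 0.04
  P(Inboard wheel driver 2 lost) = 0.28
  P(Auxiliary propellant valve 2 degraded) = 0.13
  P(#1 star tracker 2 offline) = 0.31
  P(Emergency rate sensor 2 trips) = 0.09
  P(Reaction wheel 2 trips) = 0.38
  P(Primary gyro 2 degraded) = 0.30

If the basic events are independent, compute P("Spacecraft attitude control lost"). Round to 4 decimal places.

P(Momentum path unavailable) [OR] = 1 − (1−0.12) × (1−0.44) × (1−0.30) × (1−0.20) = 0.724032
P(Control loop fails) [AND] = 0.09 × 0.40 × 0.724032 = 0.026065
P(Backup chain inoperative) [OR] = 1 − (1−0.31) × (1−0.36) × (1−0.42) = 0.743872
P(Sensor suite unavailable) [OR] = 1 − (1−0.03) × (1−0.026065) × (1−0.743872) = 0.758032
P(Thruster branch down) [OR] = 1 − (1−0.24) × (1−0.04) × (1−0.28) = 0.474688
P(Reaction-wheel cluster fails) [AND] = 0.31 × 0.09 = 0.027900
P(Momentum path 2 down) [OR] = 1 − (1−0.474688) × (1−0.13) × (1−0.027900) × (1−0.38) = 0.724552
P(Spacecraft attitude control lost) [AND] = 0.758032 × 0.724552 × 0.30 = 0.164770
Rounded to 4 decimal places: P(Spacecraft attitude control lost) ≈ 0.1648.

0.1648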